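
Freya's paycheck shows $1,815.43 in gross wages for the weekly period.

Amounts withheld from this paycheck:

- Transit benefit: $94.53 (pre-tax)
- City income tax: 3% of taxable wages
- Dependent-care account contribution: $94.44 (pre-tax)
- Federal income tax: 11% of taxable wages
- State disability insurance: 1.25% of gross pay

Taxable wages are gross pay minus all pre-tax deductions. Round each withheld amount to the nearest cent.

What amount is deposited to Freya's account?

$1,376.07

Transit benefit: $94.53
Dependent-care account contribution: $94.44
Pre-tax total = $94.53 + $94.44 = $188.97
Taxable wages = $1,815.43 − $188.97 = $1,626.46
City income tax: $1,626.46 × 0.03 = $48.79
Federal income tax: $1,626.46 × 0.11 = $178.91
State disability insurance: $1,815.43 × 0.0125 = $22.69
Total deductions = $94.53 + $94.44 + $48.79 + $178.91 + $22.69 = $439.36
Net pay = $1,815.43 − $439.36 = $1,376.07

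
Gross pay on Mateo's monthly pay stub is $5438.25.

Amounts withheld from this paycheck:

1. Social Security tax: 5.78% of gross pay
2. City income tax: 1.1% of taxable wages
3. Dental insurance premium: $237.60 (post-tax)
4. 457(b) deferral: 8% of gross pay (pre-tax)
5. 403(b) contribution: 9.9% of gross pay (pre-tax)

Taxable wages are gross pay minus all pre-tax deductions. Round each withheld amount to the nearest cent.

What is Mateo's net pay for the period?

$3863.76

403(b) contribution: $5438.25 × 0.099 = $538.39
457(b) deferral: $5438.25 × 0.08 = $435.06
Pre-tax total = $538.39 + $435.06 = $973.45
Taxable wages = $5438.25 − $973.45 = $4464.80
City income tax: $4464.80 × 0.011 = $49.11
Social Security tax: $5438.25 × 0.0578 = $314.33
Dental insurance premium: $237.60
Total deductions = $538.39 + $435.06 + $49.11 + $314.33 + $237.60 = $1574.49
Net pay = $5438.25 − $1574.49 = $3863.76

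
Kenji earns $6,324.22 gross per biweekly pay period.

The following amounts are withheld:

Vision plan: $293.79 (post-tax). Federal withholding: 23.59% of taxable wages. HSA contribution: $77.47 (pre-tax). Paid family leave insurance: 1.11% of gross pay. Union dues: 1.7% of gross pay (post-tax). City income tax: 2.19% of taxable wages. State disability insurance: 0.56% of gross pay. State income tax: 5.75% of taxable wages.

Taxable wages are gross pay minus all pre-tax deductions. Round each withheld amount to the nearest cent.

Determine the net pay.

$3,770.23

HSA contribution: $77.47
Taxable wages = $6,324.22 − $77.47 = $6,246.75
City income tax: $6,246.75 × 0.0219 = $136.80
Federal withholding: $6,246.75 × 0.2359 = $1,473.61
State income tax: $6,246.75 × 0.0575 = $359.19
Paid family leave insurance: $6,324.22 × 0.0111 = $70.20
State disability insurance: $6,324.22 × 0.0056 = $35.42
Vision plan: $293.79
Union dues: $6,324.22 × 0.017 = $107.51
Total deductions = $77.47 + $136.80 + $1,473.61 + $359.19 + $70.20 + $35.42 + $293.79 + $107.51 = $2,553.99
Net pay = $6,324.22 − $2,553.99 = $3,770.23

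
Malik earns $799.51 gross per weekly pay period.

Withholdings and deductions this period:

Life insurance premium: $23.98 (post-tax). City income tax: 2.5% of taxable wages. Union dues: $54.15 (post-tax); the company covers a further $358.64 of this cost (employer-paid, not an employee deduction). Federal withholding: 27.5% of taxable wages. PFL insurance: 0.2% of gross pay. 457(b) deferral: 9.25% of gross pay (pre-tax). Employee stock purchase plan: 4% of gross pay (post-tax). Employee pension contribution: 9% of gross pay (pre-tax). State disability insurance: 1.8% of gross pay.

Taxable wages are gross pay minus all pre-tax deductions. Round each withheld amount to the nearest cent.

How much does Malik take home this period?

Employee pension contribution: $799.51 × 0.09 = $71.96
457(b) deferral: $799.51 × 0.0925 = $73.95
Pre-tax total = $71.96 + $73.95 = $145.91
Taxable wages = $799.51 − $145.91 = $653.60
Federal withholding: $653.60 × 0.275 = $179.74
City income tax: $653.60 × 0.025 = $16.34
PFL insurance: $799.51 × 0.002 = $1.60
State disability insurance: $799.51 × 0.018 = $14.39
Employee stock purchase plan: $799.51 × 0.04 = $31.98
Life insurance premium: $23.98
Union dues: $54.15
(Employer's $358.64 toward union dues is not withheld from the employee.)
Total deductions = $71.96 + $73.95 + $179.74 + $16.34 + $1.60 + $14.39 + $31.98 + $23.98 + $54.15 = $468.09
Net pay = $799.51 − $468.09 = $331.42

$331.42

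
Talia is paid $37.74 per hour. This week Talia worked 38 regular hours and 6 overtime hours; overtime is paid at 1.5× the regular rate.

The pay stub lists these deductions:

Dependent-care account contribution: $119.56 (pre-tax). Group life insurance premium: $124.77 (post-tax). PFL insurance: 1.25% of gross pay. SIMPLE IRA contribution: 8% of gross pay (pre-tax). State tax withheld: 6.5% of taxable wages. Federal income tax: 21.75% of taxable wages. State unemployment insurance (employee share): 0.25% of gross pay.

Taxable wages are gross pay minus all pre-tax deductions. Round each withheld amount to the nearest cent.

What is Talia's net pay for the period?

$933.72

Regular pay: 38 × $37.74 = $1,434.12
Overtime pay: 6 × $37.74 × 1.5 = $339.66
Gross pay = $1,434.12 + $339.66 = $1,773.78
SIMPLE IRA contribution: $1,773.78 × 0.08 = $141.90
Dependent-care account contribution: $119.56
Pre-tax total = $141.90 + $119.56 = $261.46
Taxable wages = $1,773.78 − $261.46 = $1,512.32
Federal income tax: $1,512.32 × 0.2175 = $328.93
State tax withheld: $1,512.32 × 0.065 = $98.30
PFL insurance: $1,773.78 × 0.0125 = $22.17
State unemployment insurance (employee share): $1,773.78 × 0.0025 = $4.43
Group life insurance premium: $124.77
Total deductions = $141.90 + $119.56 + $328.93 + $98.30 + $22.17 + $4.43 + $124.77 = $840.06
Net pay = $1,773.78 − $840.06 = $933.72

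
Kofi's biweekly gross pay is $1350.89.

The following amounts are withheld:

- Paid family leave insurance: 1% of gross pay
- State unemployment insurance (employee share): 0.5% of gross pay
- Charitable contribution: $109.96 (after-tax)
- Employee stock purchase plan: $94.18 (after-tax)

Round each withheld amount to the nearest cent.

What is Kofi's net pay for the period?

Paid family leave insurance: $1350.89 × 0.01 = $13.51
State unemployment insurance (employee share): $1350.89 × 0.005 = $6.75
Charitable contribution: $109.96
Employee stock purchase plan: $94.18
Total deductions = $13.51 + $6.75 + $109.96 + $94.18 = $224.40
Net pay = $1350.89 − $224.40 = $1126.49

$1126.49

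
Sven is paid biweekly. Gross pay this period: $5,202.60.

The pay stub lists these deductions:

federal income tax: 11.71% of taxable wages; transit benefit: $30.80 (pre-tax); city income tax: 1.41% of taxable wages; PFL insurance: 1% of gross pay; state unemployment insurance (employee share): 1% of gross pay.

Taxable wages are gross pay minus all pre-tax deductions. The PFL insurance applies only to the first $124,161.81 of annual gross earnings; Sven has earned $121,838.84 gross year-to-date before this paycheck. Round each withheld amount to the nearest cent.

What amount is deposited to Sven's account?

$4,418.00

Transit benefit: $30.80
Taxable wages = $5,202.60 − $30.80 = $5,171.80
Federal income tax: $5,171.80 × 0.1171 = $605.62
City income tax: $5,171.80 × 0.0141 = $72.92
State unemployment insurance (employee share): $5,202.60 × 0.01 = $52.03
PFL insurance: only $124,161.81 − $121,838.84 = $2,322.97 of this check is subject → $2,322.97 × 0.01 = $23.23
Total deductions = $30.80 + $605.62 + $72.92 + $52.03 + $23.23 = $784.60
Net pay = $5,202.60 − $784.60 = $4,418.00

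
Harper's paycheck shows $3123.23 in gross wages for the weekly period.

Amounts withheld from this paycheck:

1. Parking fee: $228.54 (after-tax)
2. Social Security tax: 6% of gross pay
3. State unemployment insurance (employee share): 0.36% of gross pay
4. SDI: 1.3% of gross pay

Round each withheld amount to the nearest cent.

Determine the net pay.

$2655.46

SDI: $3123.23 × 0.013 = $40.60
Social Security tax: $3123.23 × 0.06 = $187.39
State unemployment insurance (employee share): $3123.23 × 0.0036 = $11.24
Parking fee: $228.54
Total deductions = $40.60 + $187.39 + $11.24 + $228.54 = $467.77
Net pay = $3123.23 − $467.77 = $2655.46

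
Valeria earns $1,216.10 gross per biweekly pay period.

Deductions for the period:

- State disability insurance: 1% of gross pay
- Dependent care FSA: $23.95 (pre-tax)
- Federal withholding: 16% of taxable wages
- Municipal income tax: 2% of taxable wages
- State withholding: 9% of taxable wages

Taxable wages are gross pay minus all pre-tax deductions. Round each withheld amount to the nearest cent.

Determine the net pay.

Dependent care FSA: $23.95
Taxable wages = $1,216.10 − $23.95 = $1,192.15
Municipal income tax: $1,192.15 × 0.02 = $23.84
Federal withholding: $1,192.15 × 0.16 = $190.74
State withholding: $1,192.15 × 0.09 = $107.29
State disability insurance: $1,216.10 × 0.01 = $12.16
Total deductions = $23.95 + $23.84 + $190.74 + $107.29 + $12.16 = $357.98
Net pay = $1,216.10 − $357.98 = $858.12

$858.12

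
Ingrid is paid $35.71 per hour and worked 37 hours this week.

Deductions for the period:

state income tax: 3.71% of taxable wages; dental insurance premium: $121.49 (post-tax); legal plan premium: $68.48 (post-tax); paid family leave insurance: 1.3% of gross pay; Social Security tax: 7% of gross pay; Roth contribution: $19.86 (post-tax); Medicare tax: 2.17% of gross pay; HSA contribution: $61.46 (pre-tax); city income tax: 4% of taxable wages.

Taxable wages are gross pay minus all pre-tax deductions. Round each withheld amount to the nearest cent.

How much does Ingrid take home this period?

$814.51

Gross pay: 37 × $35.71 = $1,321.27
HSA contribution: $61.46
Taxable wages = $1,321.27 − $61.46 = $1,259.81
State income tax: $1,259.81 × 0.0371 = $46.74
City income tax: $1,259.81 × 0.04 = $50.39
Paid family leave insurance: $1,321.27 × 0.013 = $17.18
Social Security tax: $1,321.27 × 0.07 = $92.49
Medicare tax: $1,321.27 × 0.0217 = $28.67
Legal plan premium: $68.48
Roth contribution: $19.86
Dental insurance premium: $121.49
Total deductions = $61.46 + $46.74 + $50.39 + $17.18 + $92.49 + $28.67 + $68.48 + $19.86 + $121.49 = $506.76
Net pay = $1,321.27 − $506.76 = $814.51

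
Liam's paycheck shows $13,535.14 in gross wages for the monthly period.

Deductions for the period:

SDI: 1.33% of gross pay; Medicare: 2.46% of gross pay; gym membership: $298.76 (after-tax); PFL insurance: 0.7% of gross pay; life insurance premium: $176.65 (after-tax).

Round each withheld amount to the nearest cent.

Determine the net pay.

$12,452.00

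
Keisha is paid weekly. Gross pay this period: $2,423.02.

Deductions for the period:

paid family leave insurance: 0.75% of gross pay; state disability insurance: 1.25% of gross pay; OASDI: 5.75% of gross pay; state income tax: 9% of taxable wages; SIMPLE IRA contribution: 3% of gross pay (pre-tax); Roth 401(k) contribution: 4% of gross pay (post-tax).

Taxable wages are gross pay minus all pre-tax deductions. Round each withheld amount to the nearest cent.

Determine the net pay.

$1,854.10

SIMPLE IRA contribution: $2,423.02 × 0.03 = $72.69
Taxable wages = $2,423.02 − $72.69 = $2,350.33
State income tax: $2,350.33 × 0.09 = $211.53
State disability insurance: $2,423.02 × 0.0125 = $30.29
Paid family leave insurance: $2,423.02 × 0.0075 = $18.17
OASDI: $2,423.02 × 0.0575 = $139.32
Roth 401(k) contribution: $2,423.02 × 0.04 = $96.92
Total deductions = $72.69 + $211.53 + $30.29 + $18.17 + $139.32 + $96.92 = $568.92
Net pay = $2,423.02 − $568.92 = $1,854.10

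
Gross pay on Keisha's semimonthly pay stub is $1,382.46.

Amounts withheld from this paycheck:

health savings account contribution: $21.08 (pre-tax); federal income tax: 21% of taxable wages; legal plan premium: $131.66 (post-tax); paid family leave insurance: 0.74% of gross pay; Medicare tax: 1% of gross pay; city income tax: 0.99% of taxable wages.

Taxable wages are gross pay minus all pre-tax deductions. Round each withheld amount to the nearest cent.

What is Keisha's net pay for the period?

$906.30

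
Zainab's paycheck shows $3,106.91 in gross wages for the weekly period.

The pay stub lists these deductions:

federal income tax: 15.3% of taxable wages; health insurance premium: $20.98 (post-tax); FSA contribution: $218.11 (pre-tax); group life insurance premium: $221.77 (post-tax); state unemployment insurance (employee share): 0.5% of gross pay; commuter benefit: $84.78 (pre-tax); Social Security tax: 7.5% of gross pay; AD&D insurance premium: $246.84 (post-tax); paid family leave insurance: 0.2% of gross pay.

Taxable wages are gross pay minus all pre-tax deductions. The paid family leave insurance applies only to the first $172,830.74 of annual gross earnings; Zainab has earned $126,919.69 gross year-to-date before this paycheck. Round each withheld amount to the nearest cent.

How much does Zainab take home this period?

$1,630.65

Commuter benefit: $84.78
FSA contribution: $218.11
Pre-tax total = $84.78 + $218.11 = $302.89
Taxable wages = $3,106.91 − $302.89 = $2,804.02
Federal income tax: $2,804.02 × 0.153 = $429.02
Paid family leave insurance: cap not yet reached, full $3,106.91 is subject → $3,106.91 × 0.002 = $6.21
Social Security tax: $3,106.91 × 0.075 = $233.02
State unemployment insurance (employee share): $3,106.91 × 0.005 = $15.53
Health insurance premium: $20.98
Group life insurance premium: $221.77
AD&D insurance premium: $246.84
Total deductions = $84.78 + $218.11 + $429.02 + $6.21 + $233.02 + $15.53 + $20.98 + $221.77 + $246.84 = $1,476.26
Net pay = $3,106.91 − $1,476.26 = $1,630.65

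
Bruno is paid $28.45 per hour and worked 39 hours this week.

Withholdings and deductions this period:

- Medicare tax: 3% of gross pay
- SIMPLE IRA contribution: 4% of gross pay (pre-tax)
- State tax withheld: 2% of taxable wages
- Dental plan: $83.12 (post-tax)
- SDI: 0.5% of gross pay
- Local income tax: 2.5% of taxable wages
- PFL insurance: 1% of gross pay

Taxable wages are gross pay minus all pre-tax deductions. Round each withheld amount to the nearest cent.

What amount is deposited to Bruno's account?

Gross pay: 39 × $28.45 = $1,109.55
SIMPLE IRA contribution: $1,109.55 × 0.04 = $44.38
Taxable wages = $1,109.55 − $44.38 = $1,065.17
Local income tax: $1,065.17 × 0.025 = $26.63
State tax withheld: $1,065.17 × 0.02 = $21.30
SDI: $1,109.55 × 0.005 = $5.55
PFL insurance: $1,109.55 × 0.01 = $11.10
Medicare tax: $1,109.55 × 0.03 = $33.29
Dental plan: $83.12
Total deductions = $44.38 + $26.63 + $21.30 + $5.55 + $11.10 + $33.29 + $83.12 = $225.37
Net pay = $1,109.55 − $225.37 = $884.18

$884.18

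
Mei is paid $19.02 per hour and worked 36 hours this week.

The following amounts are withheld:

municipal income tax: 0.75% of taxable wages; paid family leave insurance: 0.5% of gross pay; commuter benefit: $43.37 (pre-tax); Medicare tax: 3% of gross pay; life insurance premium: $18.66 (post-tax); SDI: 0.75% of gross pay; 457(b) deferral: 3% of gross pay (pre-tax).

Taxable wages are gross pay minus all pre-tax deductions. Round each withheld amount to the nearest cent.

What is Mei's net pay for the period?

Gross pay: 36 × $19.02 = $684.72
457(b) deferral: $684.72 × 0.03 = $20.54
Commuter benefit: $43.37
Pre-tax total = $20.54 + $43.37 = $63.91
Taxable wages = $684.72 − $63.91 = $620.81
Municipal income tax: $620.81 × 0.0075 = $4.66
Medicare tax: $684.72 × 0.03 = $20.54
SDI: $684.72 × 0.0075 = $5.14
Paid family leave insurance: $684.72 × 0.005 = $3.42
Life insurance premium: $18.66
Total deductions = $20.54 + $43.37 + $4.66 + $20.54 + $5.14 + $3.42 + $18.66 = $116.33
Net pay = $684.72 − $116.33 = $568.39

$568.39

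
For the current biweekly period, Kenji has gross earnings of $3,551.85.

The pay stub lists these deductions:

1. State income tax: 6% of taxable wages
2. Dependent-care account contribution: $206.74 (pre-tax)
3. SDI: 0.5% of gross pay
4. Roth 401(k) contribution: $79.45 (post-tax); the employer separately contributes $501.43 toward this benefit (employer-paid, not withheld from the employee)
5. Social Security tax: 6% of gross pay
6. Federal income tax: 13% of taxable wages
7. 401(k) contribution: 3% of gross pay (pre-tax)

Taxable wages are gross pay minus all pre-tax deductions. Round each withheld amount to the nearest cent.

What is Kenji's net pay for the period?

$2,312.91

401(k) contribution: $3,551.85 × 0.03 = $106.56
Dependent-care account contribution: $206.74
Pre-tax total = $106.56 + $206.74 = $313.30
Taxable wages = $3,551.85 − $313.30 = $3,238.55
State income tax: $3,238.55 × 0.06 = $194.31
Federal income tax: $3,238.55 × 0.13 = $421.01
Social Security tax: $3,551.85 × 0.06 = $213.11
SDI: $3,551.85 × 0.005 = $17.76
Roth 401(k) contribution: $79.45
(Employer's $501.43 toward Roth 401(k) contribution is not withheld from the employee.)
Total deductions = $106.56 + $206.74 + $194.31 + $421.01 + $213.11 + $17.76 + $79.45 = $1,238.94
Net pay = $3,551.85 − $1,238.94 = $2,312.91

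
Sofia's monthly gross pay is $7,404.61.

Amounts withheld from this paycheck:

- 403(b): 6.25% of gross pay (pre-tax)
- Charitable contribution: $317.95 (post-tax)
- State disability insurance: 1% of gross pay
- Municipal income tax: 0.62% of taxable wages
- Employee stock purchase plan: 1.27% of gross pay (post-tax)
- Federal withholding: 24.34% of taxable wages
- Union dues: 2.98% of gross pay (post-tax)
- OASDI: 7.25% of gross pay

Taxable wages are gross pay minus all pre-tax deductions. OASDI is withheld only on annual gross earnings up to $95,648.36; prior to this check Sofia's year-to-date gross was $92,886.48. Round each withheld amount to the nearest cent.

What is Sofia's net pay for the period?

$4,302.20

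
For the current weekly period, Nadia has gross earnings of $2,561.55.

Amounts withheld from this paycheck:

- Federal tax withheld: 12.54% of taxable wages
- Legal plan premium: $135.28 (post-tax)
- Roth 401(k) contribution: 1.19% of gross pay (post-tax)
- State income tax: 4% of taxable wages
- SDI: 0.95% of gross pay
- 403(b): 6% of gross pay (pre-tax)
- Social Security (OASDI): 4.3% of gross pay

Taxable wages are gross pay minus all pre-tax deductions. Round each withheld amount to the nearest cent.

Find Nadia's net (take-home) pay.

$1,709.36

403(b): $2,561.55 × 0.06 = $153.69
Taxable wages = $2,561.55 − $153.69 = $2,407.86
State income tax: $2,407.86 × 0.04 = $96.31
Federal tax withheld: $2,407.86 × 0.1254 = $301.95
Social Security (OASDI): $2,561.55 × 0.043 = $110.15
SDI: $2,561.55 × 0.0095 = $24.33
Legal plan premium: $135.28
Roth 401(k) contribution: $2,561.55 × 0.0119 = $30.48
Total deductions = $153.69 + $96.31 + $301.95 + $110.15 + $24.33 + $135.28 + $30.48 = $852.19
Net pay = $2,561.55 − $852.19 = $1,709.36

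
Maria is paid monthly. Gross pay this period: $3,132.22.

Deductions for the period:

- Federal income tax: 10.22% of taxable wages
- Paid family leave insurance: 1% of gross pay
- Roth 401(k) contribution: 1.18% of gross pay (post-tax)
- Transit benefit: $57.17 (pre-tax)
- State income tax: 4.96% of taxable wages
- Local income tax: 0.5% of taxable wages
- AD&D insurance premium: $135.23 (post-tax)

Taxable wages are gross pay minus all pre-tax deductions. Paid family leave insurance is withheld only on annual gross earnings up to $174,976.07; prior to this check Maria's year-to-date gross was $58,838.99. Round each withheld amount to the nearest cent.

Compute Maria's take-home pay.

$2,389.37

Transit benefit: $57.17
Taxable wages = $3,132.22 − $57.17 = $3,075.05
State income tax: $3,075.05 × 0.0496 = $152.52
Local income tax: $3,075.05 × 0.005 = $15.38
Federal income tax: $3,075.05 × 0.1022 = $314.27
Paid family leave insurance: cap not yet reached, full $3,132.22 is subject → $3,132.22 × 0.01 = $31.32
AD&D insurance premium: $135.23
Roth 401(k) contribution: $3,132.22 × 0.0118 = $36.96
Total deductions = $57.17 + $152.52 + $15.38 + $314.27 + $31.32 + $135.23 + $36.96 = $742.85
Net pay = $3,132.22 − $742.85 = $2,389.37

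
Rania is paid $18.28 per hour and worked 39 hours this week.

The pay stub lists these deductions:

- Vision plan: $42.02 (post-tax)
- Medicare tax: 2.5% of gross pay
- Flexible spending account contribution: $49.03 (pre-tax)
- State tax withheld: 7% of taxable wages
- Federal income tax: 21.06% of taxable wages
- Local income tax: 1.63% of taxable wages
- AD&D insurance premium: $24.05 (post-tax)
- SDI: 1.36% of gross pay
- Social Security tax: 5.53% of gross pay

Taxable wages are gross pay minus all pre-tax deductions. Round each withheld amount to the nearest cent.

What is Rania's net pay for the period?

$333.77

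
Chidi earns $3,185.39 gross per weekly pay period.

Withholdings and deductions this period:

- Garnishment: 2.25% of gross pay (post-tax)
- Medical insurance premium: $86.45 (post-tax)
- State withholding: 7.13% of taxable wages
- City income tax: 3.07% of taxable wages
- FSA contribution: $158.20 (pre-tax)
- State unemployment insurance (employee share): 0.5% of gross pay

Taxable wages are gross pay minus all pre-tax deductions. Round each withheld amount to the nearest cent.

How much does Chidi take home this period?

$2,544.37

FSA contribution: $158.20
Taxable wages = $3,185.39 − $158.20 = $3,027.19
State withholding: $3,027.19 × 0.0713 = $215.84
City income tax: $3,027.19 × 0.0307 = $92.93
State unemployment insurance (employee share): $3,185.39 × 0.005 = $15.93
Medical insurance premium: $86.45
Garnishment: $3,185.39 × 0.0225 = $71.67
Total deductions = $158.20 + $215.84 + $92.93 + $15.93 + $86.45 + $71.67 = $641.02
Net pay = $3,185.39 − $641.02 = $2,544.37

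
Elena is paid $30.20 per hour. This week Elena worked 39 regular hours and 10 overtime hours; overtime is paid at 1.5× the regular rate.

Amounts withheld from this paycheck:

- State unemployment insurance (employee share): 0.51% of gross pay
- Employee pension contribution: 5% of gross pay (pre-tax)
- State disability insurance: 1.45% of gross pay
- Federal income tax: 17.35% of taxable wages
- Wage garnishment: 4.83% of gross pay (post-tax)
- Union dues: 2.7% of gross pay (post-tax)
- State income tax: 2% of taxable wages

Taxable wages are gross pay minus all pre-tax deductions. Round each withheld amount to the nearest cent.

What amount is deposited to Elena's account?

$1,094.70

Regular pay: 39 × $30.20 = $1,177.80
Overtime pay: 10 × $30.20 × 1.5 = $453.00
Gross pay = $1,177.80 + $453.00 = $1,630.80
Employee pension contribution: $1,630.80 × 0.05 = $81.54
Taxable wages = $1,630.80 − $81.54 = $1,549.26
State income tax: $1,549.26 × 0.02 = $30.99
Federal income tax: $1,549.26 × 0.1735 = $268.80
State unemployment insurance (employee share): $1,630.80 × 0.0051 = $8.32
State disability insurance: $1,630.80 × 0.0145 = $23.65
Wage garnishment: $1,630.80 × 0.0483 = $78.77
Union dues: $1,630.80 × 0.027 = $44.03
Total deductions = $81.54 + $30.99 + $268.80 + $8.32 + $23.65 + $78.77 + $44.03 = $536.10
Net pay = $1,630.80 − $536.10 = $1,094.70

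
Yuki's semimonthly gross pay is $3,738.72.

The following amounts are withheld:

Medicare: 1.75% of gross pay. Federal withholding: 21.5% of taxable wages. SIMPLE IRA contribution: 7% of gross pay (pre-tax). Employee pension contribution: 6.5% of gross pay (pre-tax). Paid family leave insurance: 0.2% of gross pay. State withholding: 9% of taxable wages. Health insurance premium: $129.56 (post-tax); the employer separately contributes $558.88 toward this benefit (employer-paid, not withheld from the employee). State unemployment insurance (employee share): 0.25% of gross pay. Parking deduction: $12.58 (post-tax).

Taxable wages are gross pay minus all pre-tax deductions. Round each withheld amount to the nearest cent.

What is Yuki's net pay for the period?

Employee pension contribution: $3,738.72 × 0.065 = $243.02
SIMPLE IRA contribution: $3,738.72 × 0.07 = $261.71
Pre-tax total = $243.02 + $261.71 = $504.73
Taxable wages = $3,738.72 − $504.73 = $3,233.99
Federal withholding: $3,233.99 × 0.215 = $695.31
State withholding: $3,233.99 × 0.09 = $291.06
Medicare: $3,738.72 × 0.0175 = $65.43
State unemployment insurance (employee share): $3,738.72 × 0.0025 = $9.35
Paid family leave insurance: $3,738.72 × 0.002 = $7.48
Parking deduction: $12.58
Health insurance premium: $129.56
(Employer's $558.88 toward health insurance premium is not withheld from the employee.)
Total deductions = $243.02 + $261.71 + $695.31 + $291.06 + $65.43 + $9.35 + $7.48 + $12.58 + $129.56 = $1,715.50
Net pay = $3,738.72 − $1,715.50 = $2,023.22

$2,023.22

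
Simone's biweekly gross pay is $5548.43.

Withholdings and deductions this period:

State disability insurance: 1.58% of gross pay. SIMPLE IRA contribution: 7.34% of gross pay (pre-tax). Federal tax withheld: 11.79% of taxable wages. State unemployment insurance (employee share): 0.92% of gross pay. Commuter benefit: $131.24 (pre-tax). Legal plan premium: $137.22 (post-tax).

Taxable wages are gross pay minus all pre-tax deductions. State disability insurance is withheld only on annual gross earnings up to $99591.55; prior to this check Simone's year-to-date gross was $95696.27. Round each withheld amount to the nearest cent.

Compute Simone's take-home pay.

Commuter benefit: $131.24
SIMPLE IRA contribution: $5548.43 × 0.0734 = $407.25
Pre-tax total = $131.24 + $407.25 = $538.49
Taxable wages = $5548.43 − $538.49 = $5009.94
Federal tax withheld: $5009.94 × 0.1179 = $590.67
State disability insurance: only $99591.55 − $95696.27 = $3895.28 of this check is subject → $3895.28 × 0.0158 = $61.55
State unemployment insurance (employee share): $5548.43 × 0.0092 = $51.05
Legal plan premium: $137.22
Total deductions = $131.24 + $407.25 + $590.67 + $61.55 + $51.05 + $137.22 = $1378.98
Net pay = $5548.43 − $1378.98 = $4169.45

$4169.45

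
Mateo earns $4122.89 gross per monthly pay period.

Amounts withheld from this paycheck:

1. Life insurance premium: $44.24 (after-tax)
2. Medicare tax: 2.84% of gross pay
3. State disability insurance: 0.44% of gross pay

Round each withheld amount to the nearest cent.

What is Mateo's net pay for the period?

$3943.42

State disability insurance: $4122.89 × 0.0044 = $18.14
Medicare tax: $4122.89 × 0.0284 = $117.09
Life insurance premium: $44.24
Total deductions = $18.14 + $117.09 + $44.24 = $179.47
Net pay = $4122.89 − $179.47 = $3943.42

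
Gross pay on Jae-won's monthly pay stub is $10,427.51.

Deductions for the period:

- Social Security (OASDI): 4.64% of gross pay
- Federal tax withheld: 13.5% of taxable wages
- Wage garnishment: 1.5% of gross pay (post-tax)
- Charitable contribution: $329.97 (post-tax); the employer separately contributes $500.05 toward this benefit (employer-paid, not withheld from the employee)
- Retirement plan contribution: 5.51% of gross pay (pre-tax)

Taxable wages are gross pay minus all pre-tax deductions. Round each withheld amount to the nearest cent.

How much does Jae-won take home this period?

$7,552.58

Retirement plan contribution: $10,427.51 × 0.0551 = $574.56
Taxable wages = $10,427.51 − $574.56 = $9,852.95
Federal tax withheld: $9,852.95 × 0.135 = $1,330.15
Social Security (OASDI): $10,427.51 × 0.0464 = $483.84
Wage garnishment: $10,427.51 × 0.015 = $156.41
Charitable contribution: $329.97
(Employer's $500.05 toward charitable contribution is not withheld from the employee.)
Total deductions = $574.56 + $1,330.15 + $483.84 + $156.41 + $329.97 = $2,874.93
Net pay = $10,427.51 − $2,874.93 = $7,552.58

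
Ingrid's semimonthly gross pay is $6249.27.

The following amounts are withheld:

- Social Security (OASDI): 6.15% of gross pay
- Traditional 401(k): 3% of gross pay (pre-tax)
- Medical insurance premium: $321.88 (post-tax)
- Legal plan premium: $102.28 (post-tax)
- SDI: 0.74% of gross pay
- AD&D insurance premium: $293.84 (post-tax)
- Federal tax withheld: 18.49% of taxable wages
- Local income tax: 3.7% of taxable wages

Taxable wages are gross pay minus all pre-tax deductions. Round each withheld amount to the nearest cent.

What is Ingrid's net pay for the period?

$3568.11

Traditional 401(k): $6249.27 × 0.03 = $187.48
Taxable wages = $6249.27 − $187.48 = $6061.79
Local income tax: $6061.79 × 0.037 = $224.29
Federal tax withheld: $6061.79 × 0.1849 = $1120.82
SDI: $6249.27 × 0.0074 = $46.24
Social Security (OASDI): $6249.27 × 0.0615 = $384.33
AD&D insurance premium: $293.84
Legal plan premium: $102.28
Medical insurance premium: $321.88
Total deductions = $187.48 + $224.29 + $1120.82 + $46.24 + $384.33 + $293.84 + $102.28 + $321.88 = $2681.16
Net pay = $6249.27 − $2681.16 = $3568.11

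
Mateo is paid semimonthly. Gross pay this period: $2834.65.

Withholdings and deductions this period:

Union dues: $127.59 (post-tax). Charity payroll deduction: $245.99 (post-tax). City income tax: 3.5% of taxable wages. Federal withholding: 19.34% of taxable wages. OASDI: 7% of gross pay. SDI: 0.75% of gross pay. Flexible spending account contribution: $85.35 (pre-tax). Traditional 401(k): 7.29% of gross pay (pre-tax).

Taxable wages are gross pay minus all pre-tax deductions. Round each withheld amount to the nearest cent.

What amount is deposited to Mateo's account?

$1368.64

Flexible spending account contribution: $85.35
Traditional 401(k): $2834.65 × 0.0729 = $206.65
Pre-tax total = $85.35 + $206.65 = $292.00
Taxable wages = $2834.65 − $292.00 = $2542.65
City income tax: $2542.65 × 0.035 = $88.99
Federal withholding: $2542.65 × 0.1934 = $491.75
OASDI: $2834.65 × 0.07 = $198.43
SDI: $2834.65 × 0.0075 = $21.26
Charity payroll deduction: $245.99
Union dues: $127.59
Total deductions = $85.35 + $206.65 + $88.99 + $491.75 + $198.43 + $21.26 + $245.99 + $127.59 = $1466.01
Net pay = $2834.65 − $1466.01 = $1368.64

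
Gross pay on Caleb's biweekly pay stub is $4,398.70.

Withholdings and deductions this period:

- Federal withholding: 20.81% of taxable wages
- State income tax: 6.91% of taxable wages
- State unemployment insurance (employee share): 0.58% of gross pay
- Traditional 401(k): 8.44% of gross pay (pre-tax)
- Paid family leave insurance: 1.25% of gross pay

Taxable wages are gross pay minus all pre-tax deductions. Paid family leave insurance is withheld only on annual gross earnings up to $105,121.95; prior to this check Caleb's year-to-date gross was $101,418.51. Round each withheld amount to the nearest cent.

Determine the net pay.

Traditional 401(k): $4,398.70 × 0.0844 = $371.25
Taxable wages = $4,398.70 − $371.25 = $4,027.45
Federal withholding: $4,027.45 × 0.2081 = $838.11
State income tax: $4,027.45 × 0.0691 = $278.30
Paid family leave insurance: only $105,121.95 − $101,418.51 = $3,703.44 of this check is subject → $3,703.44 × 0.0125 = $46.29
State unemployment insurance (employee share): $4,398.70 × 0.0058 = $25.51
Total deductions = $371.25 + $838.11 + $278.30 + $46.29 + $25.51 = $1,559.46
Net pay = $4,398.70 − $1,559.46 = $2,839.24

$2,839.24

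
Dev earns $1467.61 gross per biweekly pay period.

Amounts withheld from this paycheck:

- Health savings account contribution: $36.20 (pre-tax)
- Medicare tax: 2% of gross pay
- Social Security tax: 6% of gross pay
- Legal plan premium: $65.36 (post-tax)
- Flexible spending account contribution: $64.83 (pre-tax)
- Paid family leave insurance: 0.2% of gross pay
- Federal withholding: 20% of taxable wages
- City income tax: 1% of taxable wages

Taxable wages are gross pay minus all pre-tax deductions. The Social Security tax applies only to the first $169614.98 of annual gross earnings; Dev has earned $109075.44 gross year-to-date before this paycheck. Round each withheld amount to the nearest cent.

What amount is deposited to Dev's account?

$893.88

Flexible spending account contribution: $64.83
Health savings account contribution: $36.20
Pre-tax total = $64.83 + $36.20 = $101.03
Taxable wages = $1467.61 − $101.03 = $1366.58
Federal withholding: $1366.58 × 0.2 = $273.32
City income tax: $1366.58 × 0.01 = $13.67
Medicare tax: $1467.61 × 0.02 = $29.35
Paid family leave insurance: $1467.61 × 0.002 = $2.94
Social Security tax: cap not yet reached, full $1467.61 is subject → $1467.61 × 0.06 = $88.06
Legal plan premium: $65.36
Total deductions = $64.83 + $36.20 + $273.32 + $13.67 + $29.35 + $2.94 + $88.06 + $65.36 = $573.73
Net pay = $1467.61 − $573.73 = $893.88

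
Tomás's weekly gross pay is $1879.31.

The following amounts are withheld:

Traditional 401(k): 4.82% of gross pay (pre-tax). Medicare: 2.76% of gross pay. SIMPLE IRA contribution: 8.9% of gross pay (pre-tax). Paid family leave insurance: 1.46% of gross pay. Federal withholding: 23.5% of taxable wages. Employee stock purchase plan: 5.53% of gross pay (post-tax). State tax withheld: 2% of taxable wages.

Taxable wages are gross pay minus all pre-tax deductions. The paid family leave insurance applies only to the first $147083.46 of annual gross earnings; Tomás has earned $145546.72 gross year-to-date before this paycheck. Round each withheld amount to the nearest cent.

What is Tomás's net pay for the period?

SIMPLE IRA contribution: $1879.31 × 0.089 = $167.26
Traditional 401(k): $1879.31 × 0.0482 = $90.58
Pre-tax total = $167.26 + $90.58 = $257.84
Taxable wages = $1879.31 − $257.84 = $1621.47
State tax withheld: $1621.47 × 0.02 = $32.43
Federal withholding: $1621.47 × 0.235 = $381.05
Medicare: $1879.31 × 0.0276 = $51.87
Paid family leave insurance: only $147083.46 − $145546.72 = $1536.74 of this check is subject → $1536.74 × 0.0146 = $22.44
Employee stock purchase plan: $1879.31 × 0.0553 = $103.93
Total deductions = $167.26 + $90.58 + $32.43 + $381.05 + $51.87 + $22.44 + $103.93 = $849.56
Net pay = $1879.31 − $849.56 = $1029.75

$1029.75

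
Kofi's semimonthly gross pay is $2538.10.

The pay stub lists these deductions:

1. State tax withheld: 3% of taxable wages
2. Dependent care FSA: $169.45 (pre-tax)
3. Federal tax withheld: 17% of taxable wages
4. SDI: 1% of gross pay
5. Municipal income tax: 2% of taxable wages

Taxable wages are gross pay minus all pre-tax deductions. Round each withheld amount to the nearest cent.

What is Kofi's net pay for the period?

$1822.17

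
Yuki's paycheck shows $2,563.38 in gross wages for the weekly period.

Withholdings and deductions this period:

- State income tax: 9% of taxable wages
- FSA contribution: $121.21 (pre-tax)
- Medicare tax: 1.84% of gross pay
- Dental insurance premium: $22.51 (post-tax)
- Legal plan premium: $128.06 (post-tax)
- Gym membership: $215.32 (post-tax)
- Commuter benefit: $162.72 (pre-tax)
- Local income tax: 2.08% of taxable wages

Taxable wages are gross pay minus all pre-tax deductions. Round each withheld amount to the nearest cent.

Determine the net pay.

FSA contribution: $121.21
Commuter benefit: $162.72
Pre-tax total = $121.21 + $162.72 = $283.93
Taxable wages = $2,563.38 − $283.93 = $2,279.45
State income tax: $2,279.45 × 0.09 = $205.15
Local income tax: $2,279.45 × 0.0208 = $47.41
Medicare tax: $2,563.38 × 0.0184 = $47.17
Dental insurance premium: $22.51
Legal plan premium: $128.06
Gym membership: $215.32
Total deductions = $121.21 + $162.72 + $205.15 + $47.41 + $47.17 + $22.51 + $128.06 + $215.32 = $949.55
Net pay = $2,563.38 − $949.55 = $1,613.83

$1,613.83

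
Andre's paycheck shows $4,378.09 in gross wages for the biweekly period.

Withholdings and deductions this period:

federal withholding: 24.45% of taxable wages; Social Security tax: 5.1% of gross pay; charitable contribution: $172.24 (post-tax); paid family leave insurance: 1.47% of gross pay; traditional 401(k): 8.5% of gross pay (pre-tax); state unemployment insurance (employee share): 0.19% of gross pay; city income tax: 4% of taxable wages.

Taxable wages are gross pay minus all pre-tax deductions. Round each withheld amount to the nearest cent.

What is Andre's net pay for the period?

$2,398.06

Traditional 401(k): $4,378.09 × 0.085 = $372.14
Taxable wages = $4,378.09 − $372.14 = $4,005.95
City income tax: $4,005.95 × 0.04 = $160.24
Federal withholding: $4,005.95 × 0.2445 = $979.45
Social Security tax: $4,378.09 × 0.051 = $223.28
Paid family leave insurance: $4,378.09 × 0.0147 = $64.36
State unemployment insurance (employee share): $4,378.09 × 0.0019 = $8.32
Charitable contribution: $172.24
Total deductions = $372.14 + $160.24 + $979.45 + $223.28 + $64.36 + $8.32 + $172.24 = $1,980.03
Net pay = $4,378.09 − $1,980.03 = $2,398.06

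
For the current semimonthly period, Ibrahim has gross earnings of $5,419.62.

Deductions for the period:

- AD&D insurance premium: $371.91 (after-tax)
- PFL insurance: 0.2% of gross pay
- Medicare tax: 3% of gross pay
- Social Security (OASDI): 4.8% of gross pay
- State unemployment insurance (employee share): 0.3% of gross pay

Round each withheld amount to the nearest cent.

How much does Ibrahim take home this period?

PFL insurance: $5,419.62 × 0.002 = $10.84
Social Security (OASDI): $5,419.62 × 0.048 = $260.14
State unemployment insurance (employee share): $5,419.62 × 0.003 = $16.26
Medicare tax: $5,419.62 × 0.03 = $162.59
AD&D insurance premium: $371.91
Total deductions = $10.84 + $260.14 + $16.26 + $162.59 + $371.91 = $821.74
Net pay = $5,419.62 − $821.74 = $4,597.88

$4,597.88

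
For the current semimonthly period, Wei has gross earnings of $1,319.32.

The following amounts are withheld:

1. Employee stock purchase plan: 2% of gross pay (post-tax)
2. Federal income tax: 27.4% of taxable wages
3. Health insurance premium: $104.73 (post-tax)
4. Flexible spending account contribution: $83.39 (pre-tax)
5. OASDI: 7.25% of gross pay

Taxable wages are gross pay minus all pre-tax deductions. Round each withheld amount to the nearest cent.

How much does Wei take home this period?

$670.52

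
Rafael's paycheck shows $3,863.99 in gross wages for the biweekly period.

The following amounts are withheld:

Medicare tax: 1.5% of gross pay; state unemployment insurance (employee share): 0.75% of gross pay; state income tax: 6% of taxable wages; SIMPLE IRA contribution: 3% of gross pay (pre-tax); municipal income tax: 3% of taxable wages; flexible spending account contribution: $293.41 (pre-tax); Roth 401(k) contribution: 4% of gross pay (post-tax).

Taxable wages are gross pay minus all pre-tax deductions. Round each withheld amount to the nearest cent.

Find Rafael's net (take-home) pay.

$2,902.24

SIMPLE IRA contribution: $3,863.99 × 0.03 = $115.92
Flexible spending account contribution: $293.41
Pre-tax total = $115.92 + $293.41 = $409.33
Taxable wages = $3,863.99 − $409.33 = $3,454.66
State income tax: $3,454.66 × 0.06 = $207.28
Municipal income tax: $3,454.66 × 0.03 = $103.64
Medicare tax: $3,863.99 × 0.015 = $57.96
State unemployment insurance (employee share): $3,863.99 × 0.0075 = $28.98
Roth 401(k) contribution: $3,863.99 × 0.04 = $154.56
Total deductions = $115.92 + $293.41 + $207.28 + $103.64 + $57.96 + $28.98 + $154.56 = $961.75
Net pay = $3,863.99 − $961.75 = $2,902.24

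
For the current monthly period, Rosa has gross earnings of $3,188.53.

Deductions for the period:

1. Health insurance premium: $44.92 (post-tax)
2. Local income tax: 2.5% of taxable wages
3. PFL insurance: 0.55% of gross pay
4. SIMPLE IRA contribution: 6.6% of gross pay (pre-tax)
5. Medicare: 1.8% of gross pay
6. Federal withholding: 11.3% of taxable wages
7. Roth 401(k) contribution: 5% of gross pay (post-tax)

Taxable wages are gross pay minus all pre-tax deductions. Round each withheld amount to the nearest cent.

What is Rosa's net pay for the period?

SIMPLE IRA contribution: $3,188.53 × 0.066 = $210.44
Taxable wages = $3,188.53 − $210.44 = $2,978.09
Local income tax: $2,978.09 × 0.025 = $74.45
Federal withholding: $2,978.09 × 0.113 = $336.52
Medicare: $3,188.53 × 0.018 = $57.39
PFL insurance: $3,188.53 × 0.0055 = $17.54
Roth 401(k) contribution: $3,188.53 × 0.05 = $159.43
Health insurance premium: $44.92
Total deductions = $210.44 + $74.45 + $336.52 + $57.39 + $17.54 + $159.43 + $44.92 = $900.69
Net pay = $3,188.53 − $900.69 = $2,287.84

$2,287.84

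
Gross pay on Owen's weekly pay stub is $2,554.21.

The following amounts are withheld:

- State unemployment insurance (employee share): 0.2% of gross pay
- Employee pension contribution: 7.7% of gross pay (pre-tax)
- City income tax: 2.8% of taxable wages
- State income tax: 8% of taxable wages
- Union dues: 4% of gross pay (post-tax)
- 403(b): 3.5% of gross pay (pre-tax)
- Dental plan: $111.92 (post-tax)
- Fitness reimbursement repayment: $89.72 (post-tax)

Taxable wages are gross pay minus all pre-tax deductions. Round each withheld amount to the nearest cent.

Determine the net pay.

Employee pension contribution: $2,554.21 × 0.077 = $196.67
403(b): $2,554.21 × 0.035 = $89.40
Pre-tax total = $196.67 + $89.40 = $286.07
Taxable wages = $2,554.21 − $286.07 = $2,268.14
State income tax: $2,268.14 × 0.08 = $181.45
City income tax: $2,268.14 × 0.028 = $63.51
State unemployment insurance (employee share): $2,554.21 × 0.002 = $5.11
Fitness reimbursement repayment: $89.72
Union dues: $2,554.21 × 0.04 = $102.17
Dental plan: $111.92
Total deductions = $196.67 + $89.40 + $181.45 + $63.51 + $5.11 + $89.72 + $102.17 + $111.92 = $839.95
Net pay = $2,554.21 − $839.95 = $1,714.26

$1,714.26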